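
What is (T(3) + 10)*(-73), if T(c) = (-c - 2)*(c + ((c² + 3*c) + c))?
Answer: 8030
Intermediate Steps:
T(c) = (-2 - c)*(c² + 5*c) (T(c) = (-2 - c)*(c + (c² + 4*c)) = (-2 - c)*(c² + 5*c))
(T(3) + 10)*(-73) = (-1*3*(10 + 3² + 7*3) + 10)*(-73) = (-1*3*(10 + 9 + 21) + 10)*(-73) = (-1*3*40 + 10)*(-73) = (-120 + 10)*(-73) = -110*(-73) = 8030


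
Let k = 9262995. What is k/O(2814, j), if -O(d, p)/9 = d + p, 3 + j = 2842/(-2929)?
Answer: -311854165/851439 ≈ -366.27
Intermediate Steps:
j = -401/101 (j = -3 + 2842/(-2929) = -3 + 2842*(-1/2929) = -3 - 98/101 = -401/101 ≈ -3.9703)
O(d, p) = -9*d - 9*p (O(d, p) = -9*(d + p) = -9*d - 9*p)
k/O(2814, j) = 9262995/(-9*2814 - 9*(-401/101)) = 9262995/(-25326 + 3609/101) = 9262995/(-2554317/101) = 9262995*(-101/2554317) = -311854165/851439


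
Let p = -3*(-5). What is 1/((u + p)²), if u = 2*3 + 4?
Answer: 1/625 ≈ 0.0016000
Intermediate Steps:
p = 15
u = 10 (u = 6 + 4 = 10)
1/((u + p)²) = 1/((10 + 15)²) = 1/(25²) = 1/625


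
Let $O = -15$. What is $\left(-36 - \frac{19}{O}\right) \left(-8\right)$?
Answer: $\frac{4168}{15} \approx 277.87$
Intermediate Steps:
$\left(-36 - \frac{19}{O}\right) \left(-8\right) = \left(-36 - \frac{19}{-15}\right) \left(-8\right) = \left(-36 - - \frac{19}{15}\right) \left(-8\right) = \left(-36 + \frac{19}{15}\right) \left(-8\right) = \left(- \frac{521}{15}\right) \left(-8\right) = \frac{4168}{15}$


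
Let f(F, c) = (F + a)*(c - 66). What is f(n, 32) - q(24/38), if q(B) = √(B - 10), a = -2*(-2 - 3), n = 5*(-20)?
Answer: 3060 - I*√3382/19 ≈ 3060.0 - 3.0608*I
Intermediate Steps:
n = -100
a = 10 (a = -2*(-5) = 10)
f(F, c) = (-66 + c)*(10 + F) (f(F, c) = (F + 10)*(c - 66) = (10 + F)*(-66 + c) = (-66 + c)*(10 + F))
q(B) = √(-10 + B)
f(n, 32) - q(24/38) = (-660 - 66*(-100) + 10*32 - 100*32) - √(-10 + 24/38) = (-660 + 6600 + 320 - 3200) - √(-10 + 24*(1/38)) = 3060 - √(-10 + 12/19) = 3060 - √(-178/19) = 3060 - I*√3382/19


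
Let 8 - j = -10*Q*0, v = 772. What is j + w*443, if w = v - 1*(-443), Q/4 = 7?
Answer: 538253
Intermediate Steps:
Q = 28 (Q = 4*7 = 28)
w = 1215 (w = 772 - 1*(-443) = 772 + 443 = 1215)
j = 8 (j = 8 - (-10*28)*0 = 8 - (-280)*0 = 8 - 1*0 = 8 + 0 = 8)
j + w*443 = 8 + 1215*443 = 8 + 538245 = 538253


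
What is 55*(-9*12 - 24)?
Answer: -7260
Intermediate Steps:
55*(-9*12 - 24) = 55*(-108 - 24) = 55*(-132) = -7260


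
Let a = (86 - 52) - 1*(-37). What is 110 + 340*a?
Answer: 24250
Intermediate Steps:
a = 71 (a = 34 + 37 = 71)
110 + 340*a = 110 + 340*71 = 110 + 24140 = 24250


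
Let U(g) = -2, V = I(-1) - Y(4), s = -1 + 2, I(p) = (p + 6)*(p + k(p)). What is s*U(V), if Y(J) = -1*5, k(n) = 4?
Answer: -2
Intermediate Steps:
I(p) = (4 + p)*(6 + p) (I(p) = (p + 6)*(p + 4) = (6 + p)*(4 + p) = (4 + p)*(6 + p))
Y(J) = -5
s = 1
V = 20 (V = (24 + (-1)**2 + 10*(-1)) - 1*(-5) = (24 + 1 - 10) + 5 = 15 + 5 = 20)
s*U(V) = 1*(-2) = -2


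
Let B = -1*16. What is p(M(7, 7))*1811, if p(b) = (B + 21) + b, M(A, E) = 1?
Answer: 10866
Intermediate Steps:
B = -16
p(b) = 5 + b (p(b) = (-16 + 21) + b = 5 + b)
p(M(7, 7))*1811 = (5 + 1)*1811 = 6*1811 = 10866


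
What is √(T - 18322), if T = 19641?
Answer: √1319 ≈ 36.318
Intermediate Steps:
√(T - 18322) = √(19641 - 18322) = √1319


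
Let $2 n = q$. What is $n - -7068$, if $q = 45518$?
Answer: $29827$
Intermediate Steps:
$n = 22759$ ($n = \frac{1}{2} \cdot 45518 = 22759$)
$n - -7068 = 22759 - -7068 = 22759 + 7068 = 29827$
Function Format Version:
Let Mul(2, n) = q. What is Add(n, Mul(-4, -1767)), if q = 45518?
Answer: 29827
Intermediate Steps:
n = 22759 (n = Mul(Rational(1, 2), 45518) = 22759)
Add(n, Mul(-4, -1767)) = Add(22759, Mul(-4, -1767)) = Add(22759, 7068) = 29827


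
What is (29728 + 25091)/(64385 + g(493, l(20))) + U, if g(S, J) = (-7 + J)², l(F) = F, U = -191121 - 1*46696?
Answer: -5117327933/21518 ≈ -2.3782e+5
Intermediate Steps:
U = -237817 (U = -191121 - 46696 = -237817)
(29728 + 25091)/(64385 + g(493, l(20))) + U = (29728 + 25091)/(64385 + (-7 + 20)²) - 237817 = 54819/(64385 + 13²) - 237817 = 54819/(64385 + 169) - 237817 = 54819/64554 - 237817 = 54819*(1/64554) - 237817 = 18273/21518 - 237817 = -5117327933/21518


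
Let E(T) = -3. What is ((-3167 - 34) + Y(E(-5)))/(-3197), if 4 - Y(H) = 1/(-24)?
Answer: 76727/76728 ≈ 0.99999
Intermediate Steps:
Y(H) = 97/24 (Y(H) = 4 - 1/(-24) = 4 - 1*(-1/24) = 4 + 1/24 = 97/24)
((-3167 - 34) + Y(E(-5)))/(-3197) = ((-3167 - 34) + 97/24)/(-3197) = (-3201 + 97/24)*(-1/3197) = -76727/24*(-1/3197) = 76727/76728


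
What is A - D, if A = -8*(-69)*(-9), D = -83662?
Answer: 78694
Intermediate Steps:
A = -4968 (A = 552*(-9) = -4968)
A - D = -4968 - 1*(-83662) = -4968 + 83662 = 78694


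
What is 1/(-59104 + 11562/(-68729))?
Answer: -68729/4062170378 ≈ -1.6919e-5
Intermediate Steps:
1/(-59104 + 11562/(-68729)) = 1/(-59104 + 11562*(-1/68729)) = 1/(-59104 - 11562/68729) = 1/(-4062170378/68729) = -68729/4062170378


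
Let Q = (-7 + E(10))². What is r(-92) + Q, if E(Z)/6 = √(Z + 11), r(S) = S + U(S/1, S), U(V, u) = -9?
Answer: 704 - 84*√21 ≈ 319.06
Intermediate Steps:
r(S) = -9 + S (r(S) = S - 9 = -9 + S)
E(Z) = 6*√(11 + Z) (E(Z) = 6*√(Z + 11) = 6*√(11 + Z))
Q = (-7 + 6*√21)² (Q = (-7 + 6*√(11 + 10))² = (-7 + 6*√21)² ≈ 420.06)
r(-92) + Q = (-9 - 92) + (805 - 84*√21) = -101 + (805 - 84*√21) = 704 - 84*√21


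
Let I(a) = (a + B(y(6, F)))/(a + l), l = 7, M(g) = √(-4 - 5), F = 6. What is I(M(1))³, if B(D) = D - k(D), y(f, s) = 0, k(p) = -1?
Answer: -1432/24389 + 999*I/24389 ≈ -0.058715 + 0.040961*I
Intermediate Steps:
M(g) = 3*I (M(g) = √(-9) = 3*I)
B(D) = 1 + D (B(D) = D - 1*(-1) = D + 1 = 1 + D)
I(a) = (1 + a)/(7 + a) (I(a) = (a + (1 + 0))/(a + 7) = (a + 1)/(7 + a) = (1 + a)/(7 + a))
I(M(1))³ = ((1 + 3*I)/(7 + 3*I))³ = (((7 - 3*I)/58)*(1 + 3*I))³ = ((1 + 3*I)*(7 - 3*I)/58)³ = (1 + 3*I)³*(7 - 3*I)³/195112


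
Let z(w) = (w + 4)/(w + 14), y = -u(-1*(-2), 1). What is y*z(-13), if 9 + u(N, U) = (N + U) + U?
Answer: -45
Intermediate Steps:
u(N, U) = -9 + N + 2*U (u(N, U) = -9 + ((N + U) + U) = -9 + (N + 2*U) = -9 + N + 2*U)
y = 5 (y = -(-9 - 1*(-2) + 2*1) = -(-9 + 2 + 2) = -1*(-5) = 5)
z(w) = (4 + w)/(14 + w)
y*z(-13) = 5*((4 - 13)/(14 - 13)) = 5*(-9/1) = 5*(1*(-9)) = 5*(-9) = -45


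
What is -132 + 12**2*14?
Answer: 1884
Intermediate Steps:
-132 + 12**2*14 = -132 + 144*14 = -132 + 2016 = 1884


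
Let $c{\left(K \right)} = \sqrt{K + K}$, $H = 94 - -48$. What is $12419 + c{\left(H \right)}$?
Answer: $12419 + 2 \sqrt{71} \approx 12436.0$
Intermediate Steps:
$H = 142$ ($H = 94 + 48 = 142$)
$c{\left(K \right)} = \sqrt{2} \sqrt{K}$ ($c{\left(K \right)} = \sqrt{2 K} = \sqrt{2} \sqrt{K}$)
$12419 + c{\left(H \right)} = 12419 + \sqrt{2} \sqrt{142} = 12419 + 2 \sqrt{71}$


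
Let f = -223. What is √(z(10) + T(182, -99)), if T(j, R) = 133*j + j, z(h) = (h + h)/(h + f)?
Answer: 8*√17288358/213 ≈ 156.17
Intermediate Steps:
z(h) = 2*h/(-223 + h) (z(h) = (h + h)/(h - 223) = (2*h)/(-223 + h) = 2*h/(-223 + h))
T(j, R) = 134*j
√(z(10) + T(182, -99)) = √(2*10/(-223 + 10) + 134*182) = √(2*10/(-213) + 24388) = √(2*10*(-1/213) + 24388) = √(-20/213 + 24388) = √(5194624/213) = 8*√17288358/213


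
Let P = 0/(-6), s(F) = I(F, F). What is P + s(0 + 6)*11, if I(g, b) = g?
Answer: 66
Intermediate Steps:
s(F) = F
P = 0 (P = 0*(-⅙) = 0)
P + s(0 + 6)*11 = 0 + (0 + 6)*11 = 0 + 6*11 = 0 + 66 = 66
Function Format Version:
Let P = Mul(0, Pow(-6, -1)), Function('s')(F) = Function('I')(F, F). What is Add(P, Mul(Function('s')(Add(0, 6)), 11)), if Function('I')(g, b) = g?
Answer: 66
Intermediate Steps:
Function('s')(F) = F
P = 0 (P = Mul(0, Rational(-1, 6)) = 0)
Add(P, Mul(Function('s')(Add(0, 6)), 11)) = Add(0, Mul(Add(0, 6), 11)) = Add(0, Mul(6, 11)) = Add(0, 66) = 66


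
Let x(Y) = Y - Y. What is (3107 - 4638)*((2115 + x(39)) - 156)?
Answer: -2999229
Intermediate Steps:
x(Y) = 0
(3107 - 4638)*((2115 + x(39)) - 156) = (3107 - 4638)*((2115 + 0) - 156) = -1531*(2115 - 156) = -1531*1959 = -2999229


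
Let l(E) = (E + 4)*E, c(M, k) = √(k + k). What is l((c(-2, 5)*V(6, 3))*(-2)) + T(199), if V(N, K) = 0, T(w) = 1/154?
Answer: 1/154 ≈ 0.0064935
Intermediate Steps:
c(M, k) = √2*√k (c(M, k) = √(2*k) = √2*√k)
T(w) = 1/154
l(E) = E*(4 + E) (l(E) = (4 + E)*E = E*(4 + E))
l((c(-2, 5)*V(6, 3))*(-2)) + T(199) = (((√2*√5)*0)*(-2))*(4 + ((√2*√5)*0)*(-2)) + 1/154 = ((√10*0)*(-2))*(4 + (√10*0)*(-2)) + 1/154 = (0*(-2))*(4 + 0*(-2)) + 1/154 = 0*(4 + 0) + 1/154 = 0*4 + 1/154 = 0 + 1/154 = 1/154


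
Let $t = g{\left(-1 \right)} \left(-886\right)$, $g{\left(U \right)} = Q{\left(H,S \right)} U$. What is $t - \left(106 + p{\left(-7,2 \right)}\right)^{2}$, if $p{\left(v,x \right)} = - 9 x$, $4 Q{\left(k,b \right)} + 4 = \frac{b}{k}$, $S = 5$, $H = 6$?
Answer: $- \frac{101345}{12} \approx -8445.4$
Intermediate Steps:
$Q{\left(k,b \right)} = -1 + \frac{b}{4 k}$ ($Q{\left(k,b \right)} = -1 + \frac{b \frac{1}{k}}{4} = -1 + \frac{b}{4 k}$)
$g{\left(U \right)} = - \frac{19 U}{24}$ ($g{\left(U \right)} = \frac{\left(-1\right) 6 + \frac{1}{4} \cdot 5}{6} U = \frac{-6 + \frac{5}{4}}{6} U = \frac{1}{6} \left(- \frac{19}{4}\right) U = - \frac{19 U}{24}$)
$t = - \frac{8417}{12}$ ($t = \left(- \frac{19}{24}\right) \left(-1\right) \left(-886\right) = \frac{19}{24} \left(-886\right) = - \frac{8417}{12} \approx -701.42$)
$t - \left(106 + p{\left(-7,2 \right)}\right)^{2} = - \frac{8417}{12} - \left(106 - 18\right)^{2} = - \frac{8417}{12} - 88^{2} = - \frac{8417}{12} - 7744 = - \frac{101345}{12}$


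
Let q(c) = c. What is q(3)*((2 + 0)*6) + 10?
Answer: 46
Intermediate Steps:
q(3)*((2 + 0)*6) + 10 = 3*((2 + 0)*6) + 10 = 3*(2*6) + 10 = 3*12 + 10 = 36 + 10 = 46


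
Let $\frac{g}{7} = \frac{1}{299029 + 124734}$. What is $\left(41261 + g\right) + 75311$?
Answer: $\frac{49398900443}{423763} \approx 1.1657 \cdot 10^{5}$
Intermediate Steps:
$g = \frac{7}{423763}$ ($g = \frac{7}{299029 + 124734} = \frac{7}{423763} \approx 1.6519 \cdot 10^{-5}$)
$\left(41261 + g\right) + 75311 = \left(41261 + \frac{7}{423763}\right) + 75311 = \frac{17484885150}{423763} + 75311 = \frac{49398900443}{423763}$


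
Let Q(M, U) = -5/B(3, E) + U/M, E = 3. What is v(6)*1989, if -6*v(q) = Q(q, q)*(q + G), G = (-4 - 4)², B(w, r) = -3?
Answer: -61880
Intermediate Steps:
Q(M, U) = 5/3 + U/M (Q(M, U) = -5/(-3) + U/M = -5*(-⅓) + U/M = 5/3 + U/M)
G = 64 (G = (-8)² = 64)
v(q) = -256/9 - 4*q/9 (v(q) = -(5/3 + q/q)*(q + 64)/6 = -(5/3 + 1)*(64 + q)/6 = -4*(64 + q)/9 = -(512/3 + 8*q/3)/6 = -256/9 - 4*q/9)
v(6)*1989 = (-256/9 - 4/9*6)*1989 = (-256/9 - 8/3)*1989 = -280/9*1989 = -61880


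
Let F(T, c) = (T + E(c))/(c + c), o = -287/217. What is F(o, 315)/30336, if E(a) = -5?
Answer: -7/21159360 ≈ -3.3082e-7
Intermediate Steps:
o = -41/31 (o = -287*1/217 = -41/31 ≈ -1.3226)
F(T, c) = (-5 + T)/(2*c) (F(T, c) = (T - 5)/(c + c) = (-5 + T)/((2*c)) = (-5 + T)*(1/(2*c)) = (-5 + T)/(2*c))
F(o, 315)/30336 = ((½)*(-5 - 41/31)/315)/30336 = ((½)*(1/315)*(-196/31))*(1/30336) = -14/1395*1/30336 = -7/21159360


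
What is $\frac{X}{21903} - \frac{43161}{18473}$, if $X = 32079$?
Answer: $- \frac{2399728}{2752477} \approx -0.87184$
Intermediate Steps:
$\frac{X}{21903} - \frac{43161}{18473} = \frac{32079}{21903} - \frac{43161}{18473} = 32079 \cdot \frac{1}{21903} - \frac{43161}{18473} = \frac{10693}{7301} - \frac{43161}{18473} = - \frac{2399728}{2752477}$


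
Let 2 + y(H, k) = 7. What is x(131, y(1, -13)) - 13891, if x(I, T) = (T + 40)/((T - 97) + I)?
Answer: -180568/13 ≈ -13890.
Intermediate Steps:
y(H, k) = 5 (y(H, k) = -2 + 7 = 5)
x(I, T) = (40 + T)/(-97 + I + T) (x(I, T) = (40 + T)/((-97 + T) + I) = (40 + T)/(-97 + I + T))
x(131, y(1, -13)) - 13891 = (40 + 5)/(-97 + 131 + 5) - 13891 = 45/39 - 13891 = (1/39)*45 - 13891 = 15/13 - 13891 = -180568/13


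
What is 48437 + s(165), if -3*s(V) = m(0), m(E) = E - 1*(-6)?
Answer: 48435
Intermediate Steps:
m(E) = 6 + E (m(E) = E + 6 = 6 + E)
s(V) = -2 (s(V) = -(6 + 0)/3 = -⅓*6 = -2)
48437 + s(165) = 48437 - 2 = 48435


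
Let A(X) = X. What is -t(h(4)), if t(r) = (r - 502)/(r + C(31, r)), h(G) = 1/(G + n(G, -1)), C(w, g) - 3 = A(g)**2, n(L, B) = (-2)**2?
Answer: 32120/201 ≈ 159.80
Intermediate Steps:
n(L, B) = 4
C(w, g) = 3 + g**2
h(G) = 1/(4 + G) (h(G) = 1/(G + 4) = 1/(4 + G))
t(r) = (-502 + r)/(3 + r + r**2) (t(r) = (r - 502)/(r + (3 + r**2)) = (-502 + r)/(3 + r + r**2))
-t(h(4)) = -(-502 + 1/(4 + 4))/(3 + 1/(4 + 4) + (1/(4 + 4))**2) = -(-502 + 1/8)/(3 + 1/8 + (1/8)**2) = -(-4015)/((3 + 1/8 + 1/64)*8) = -(-4015)/(201/64*8) = -64*(-4015)/(201*8) = -1*(-32120/201) = 32120/201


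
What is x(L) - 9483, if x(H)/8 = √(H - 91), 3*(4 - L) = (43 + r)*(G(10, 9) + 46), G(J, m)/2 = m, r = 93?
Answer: -9483 + 8*I*√26895/3 ≈ -9483.0 + 437.33*I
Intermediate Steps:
G(J, m) = 2*m
L = -8692/3 (L = 4 - (43 + 93)*(2*9 + 46)/3 = 4 - 136*(18 + 46)/3 = 4 - 136*64/3 = 4 - ⅓*8704 = 4 - 8704/3 = -8692/3 ≈ -2897.3)
x(H) = 8*√(-91 + H) (x(H) = 8*√(H - 91) = 8*√(-91 + H))
x(L) - 9483 = 8*√(-91 - 8692/3) - 9483 = 8*√(-8965/3) - 9483 = 8*(I*√26895/3) - 9483 = 8*I*√26895/3 - 9483 = -9483 + 8*I*√26895/3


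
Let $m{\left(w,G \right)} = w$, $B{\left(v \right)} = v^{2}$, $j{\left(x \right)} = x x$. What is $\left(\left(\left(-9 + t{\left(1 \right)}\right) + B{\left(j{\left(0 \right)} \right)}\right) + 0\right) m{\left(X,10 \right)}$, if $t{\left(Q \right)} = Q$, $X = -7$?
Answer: $56$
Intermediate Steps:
$j{\left(x \right)} = x^{2}$
$\left(\left(\left(-9 + t{\left(1 \right)}\right) + B{\left(j{\left(0 \right)} \right)}\right) + 0\right) m{\left(X,10 \right)} = \left(\left(\left(-9 + 1\right) + \left(0^{2}\right)^{2}\right) + 0\right) \left(-7\right) = \left(\left(-8 + 0^{2}\right) + 0\right) \left(-7\right) = \left(\left(-8 + 0\right) + 0\right) \left(-7\right) = \left(-8 + 0\right) \left(-7\right) = \left(-8\right) \left(-7\right) = 56$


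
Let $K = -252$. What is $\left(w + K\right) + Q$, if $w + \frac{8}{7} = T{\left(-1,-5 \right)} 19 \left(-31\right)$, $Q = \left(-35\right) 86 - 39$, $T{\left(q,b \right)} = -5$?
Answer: $- \frac{2500}{7} \approx -357.14$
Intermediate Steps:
$Q = -3049$ ($Q = -3010 - 39 = -3049$)
$w = \frac{20607}{7}$ ($w = - \frac{8}{7} + \left(-5\right) 19 \left(-31\right) = - \frac{8}{7} - -2945 = - \frac{8}{7} + 2945 = \frac{20607}{7} \approx 2943.9$)
$\left(w + K\right) + Q = \left(\frac{20607}{7} - 252\right) - 3049 = \frac{18843}{7} - 3049 = - \frac{2500}{7}$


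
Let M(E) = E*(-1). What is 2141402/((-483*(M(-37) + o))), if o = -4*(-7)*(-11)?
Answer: 2141402/130893 ≈ 16.360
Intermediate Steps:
o = -308 (o = 28*(-11) = -308)
M(E) = -E
2141402/((-483*(M(-37) + o))) = 2141402/((-483*(-1*(-37) - 308))) = 2141402/((-483*(37 - 308))) = 2141402/((-483*(-271))) = 2141402/130893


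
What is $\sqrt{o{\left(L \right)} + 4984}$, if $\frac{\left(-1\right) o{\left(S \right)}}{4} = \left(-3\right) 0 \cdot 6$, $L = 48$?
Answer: $2 \sqrt{1246} \approx 70.597$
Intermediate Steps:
$o{\left(S \right)} = 0$ ($o{\left(S \right)} = - 4 \left(-3\right) 0 \cdot 6 = - 4 \cdot 0 \cdot 6 = \left(-4\right) 0 = 0$)
$\sqrt{o{\left(L \right)} + 4984} = \sqrt{0 + 4984} = \sqrt{4984} = 2 \sqrt{1246}$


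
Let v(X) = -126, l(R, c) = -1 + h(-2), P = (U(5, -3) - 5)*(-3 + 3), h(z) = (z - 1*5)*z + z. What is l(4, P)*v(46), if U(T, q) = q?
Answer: -1386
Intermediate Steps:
h(z) = z + z*(-5 + z) (h(z) = (z - 5)*z + z = (-5 + z)*z + z = z*(-5 + z) + z = z + z*(-5 + z))
P = 0 (P = (-3 - 5)*(-3 + 3) = -8*0 = 0)
l(R, c) = 11 (l(R, c) = -1 - 2*(-4 - 2) = -1 - 2*(-6) = -1 + 12 = 11)
l(4, P)*v(46) = 11*(-126) = -1386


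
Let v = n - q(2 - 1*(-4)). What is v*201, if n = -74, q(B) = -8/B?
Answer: -14606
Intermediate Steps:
v = -218/3 (v = -74 - (-8)/(2 - 1*(-4)) = -74 - (-8)/(2 + 4) = -74 - (-8)/6 = -74 - 1*(-4/3) = -74 + 4/3 = -218/3 ≈ -72.667)
v*201 = -218/3*201 = -14606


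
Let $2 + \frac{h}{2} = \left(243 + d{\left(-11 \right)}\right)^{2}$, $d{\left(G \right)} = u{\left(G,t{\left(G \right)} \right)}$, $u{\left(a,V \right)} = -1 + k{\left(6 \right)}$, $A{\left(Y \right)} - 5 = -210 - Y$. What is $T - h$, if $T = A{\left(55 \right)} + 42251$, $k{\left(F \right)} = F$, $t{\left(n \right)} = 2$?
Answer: $-81013$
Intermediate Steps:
$A{\left(Y \right)} = -205 - Y$ ($A{\left(Y \right)} = 5 - \left(210 + Y\right) = -205 - Y$)
$u{\left(a,V \right)} = 5$ ($u{\left(a,V \right)} = -1 + 6 = 5$)
$T = 41991$ ($T = \left(-205 - 55\right) + 42251 = -260 + 42251 = 41991$)
$d{\left(G \right)} = 5$
$h = 123004$ ($h = -4 + 2 \left(243 + 5\right)^{2} = -4 + 2 \cdot 248^{2} = -4 + 2 \cdot 61504 = -4 + 123008 = 123004$)
$T - h = 41991 - 123004 = -81013$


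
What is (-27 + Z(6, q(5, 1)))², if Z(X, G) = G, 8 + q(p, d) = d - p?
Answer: 1521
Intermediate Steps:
q(p, d) = -8 + d - p (q(p, d) = -8 + (d - p) = -8 + d - p)
(-27 + Z(6, q(5, 1)))² = (-27 + (-8 + 1 - 1*5))² = (-27 + (-8 + 1 - 5))² = (-27 - 12)² = (-39)² = 1521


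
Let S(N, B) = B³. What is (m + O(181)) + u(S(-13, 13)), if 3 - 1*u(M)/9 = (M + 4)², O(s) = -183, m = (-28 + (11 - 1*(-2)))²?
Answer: -43599540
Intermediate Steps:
m = 225 (m = (-28 + (11 + 2))² = (-28 + 13)² = (-15)² = 225)
u(M) = 27 - 9*(4 + M)² (u(M) = 27 - 9*(M + 4)² = 27 - 9*(4 + M)²)
(m + O(181)) + u(S(-13, 13)) = (225 - 183) + (27 - 9*(4 + 13³)²) = 42 + (27 - 9*(4 + 2197)²) = 42 + (27 - 9*2201²) = 42 + (27 - 9*4844401) = 42 + (27 - 43599609) = 42 - 43599582 = -43599540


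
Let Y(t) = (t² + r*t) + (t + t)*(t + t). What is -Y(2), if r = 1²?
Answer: -22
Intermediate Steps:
r = 1
Y(t) = t + 5*t² (Y(t) = (t² + 1*t) + (t + t)*(t + t) = (t² + t) + (2*t)*(2*t) = (t + t²) + 4*t² = t + 5*t²)
-Y(2) = -2*(1 + 5*2) = -2*(1 + 10) = -2*11 = -1*22 = -22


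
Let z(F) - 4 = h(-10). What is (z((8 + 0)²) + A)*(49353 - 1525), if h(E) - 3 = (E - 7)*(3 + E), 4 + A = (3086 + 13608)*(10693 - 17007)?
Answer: -5041348315432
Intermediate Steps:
A = -105405920 (A = -4 + (3086 + 13608)*(10693 - 17007) = -4 + 16694*(-6314) = -4 - 105405916 = -105405920)
h(E) = 3 + (-7 + E)*(3 + E) (h(E) = 3 + (E - 7)*(3 + E) = 3 + (-7 + E)*(3 + E))
z(F) = 126 (z(F) = 4 + (-18 + (-10)² - 4*(-10)) = 4 + (-18 + 100 + 40) = 4 + 122 = 126)
(z((8 + 0)²) + A)*(49353 - 1525) = (126 - 105405920)*(49353 - 1525) = -105405794*47828 = -5041348315432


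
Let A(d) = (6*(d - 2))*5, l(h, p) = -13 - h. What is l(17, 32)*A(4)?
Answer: -1800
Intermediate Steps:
A(d) = -60 + 30*d (A(d) = (6*(-2 + d))*5 = (-12 + 6*d)*5 = -60 + 30*d)
l(17, 32)*A(4) = (-13 - 1*17)*(-60 + 30*4) = (-13 - 17)*(-60 + 120) = -30*60 = -1800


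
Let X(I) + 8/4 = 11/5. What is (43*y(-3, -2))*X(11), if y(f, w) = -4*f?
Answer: 516/5 ≈ 103.20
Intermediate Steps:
X(I) = 1/5 (X(I) = -2 + 11/5 = 1/5)
(43*y(-3, -2))*X(11) = (43*(-4*(-3)))*(1/5) = (43*12)*(1/5) = 516*(1/5) = 516/5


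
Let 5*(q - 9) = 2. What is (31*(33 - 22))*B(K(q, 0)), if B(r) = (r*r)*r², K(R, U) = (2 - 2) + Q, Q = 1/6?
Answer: 341/1296 ≈ 0.26312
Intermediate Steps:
Q = ⅙ ≈ 0.16667
q = 47/5 (q = 9 + (⅕)*2 = 9 + ⅖ = 47/5 ≈ 9.4000)
K(R, U) = ⅙ (K(R, U) = (2 - 2) + ⅙ = 0 + ⅙ = ⅙)
B(r) = r⁴ (B(r) = r²*r² = r⁴)
(31*(33 - 22))*B(K(q, 0)) = (31*(33 - 22))*(⅙)⁴ = (31*11)*(1/1296) = 341*(1/1296) = 341/1296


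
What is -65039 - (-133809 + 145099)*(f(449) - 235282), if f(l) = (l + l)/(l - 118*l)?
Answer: 310783465277/117 ≈ 2.6563e+9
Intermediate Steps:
f(l) = -2/117 (f(l) = (2*l)/((-117*l)) = (2*l)*(-1/(117*l)) = -2/117)
-65039 - (-133809 + 145099)*(f(449) - 235282) = -65039 - (-133809 + 145099)*(-2/117 - 235282) = -65039 - 11290*(-27527996)/117 = -65039 - 1*(-310791074840/117) = -65039 + 310791074840/117 = 310783465277/117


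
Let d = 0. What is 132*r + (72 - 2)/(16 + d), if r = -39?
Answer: -41149/8 ≈ -5143.6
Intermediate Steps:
132*r + (72 - 2)/(16 + d) = 132*(-39) + (72 - 2)/(16 + 0) = -5148 + 70/16 = -5148 + 70*(1/16) = -5148 + 35/8 = -41149/8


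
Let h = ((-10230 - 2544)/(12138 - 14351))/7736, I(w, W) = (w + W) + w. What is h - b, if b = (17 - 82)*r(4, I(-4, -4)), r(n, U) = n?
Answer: 2225576227/8559884 ≈ 260.00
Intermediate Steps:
I(w, W) = W + 2*w (I(w, W) = (W + w) + w = W + 2*w)
h = 6387/8559884 (h = -12774/(-2213)*(1/7736) = -12774*(-1/2213)*(1/7736) = (12774/2213)*(1/7736) = 6387/8559884 ≈ 0.00074616)
b = -260 (b = (17 - 82)*4 = -65*4 = -260)
h - b = 6387/8559884 - 1*(-260) = 6387/8559884 + 260 = 2225576227/8559884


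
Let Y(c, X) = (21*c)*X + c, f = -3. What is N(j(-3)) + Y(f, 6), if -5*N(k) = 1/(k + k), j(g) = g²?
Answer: -34291/90 ≈ -381.01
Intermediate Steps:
Y(c, X) = c + 21*X*c (Y(c, X) = 21*X*c + c = c + 21*X*c)
N(k) = -1/(10*k) (N(k) = -1/(5*(k + k)) = -1/(2*k)/5 = -1/(10*k))
N(j(-3)) + Y(f, 6) = -1/(10*((-3)²)) - 3*(1 + 21*6) = -⅒/9 - 3*(1 + 126) = -⅒*⅑ - 3*127 = -1/90 - 381 = -34291/90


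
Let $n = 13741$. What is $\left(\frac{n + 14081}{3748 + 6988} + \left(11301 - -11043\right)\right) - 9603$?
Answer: $\frac{68407599}{5368} \approx 12744.0$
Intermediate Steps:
$\left(\frac{n + 14081}{3748 + 6988} + \left(11301 - -11043\right)\right) - 9603 = \left(\frac{13741 + 14081}{3748 + 6988} + \left(11301 - -11043\right)\right) - 9603 = \left(\frac{27822}{10736} + \left(11301 + 11043\right)\right) - 9603 = \left(27822 \cdot \frac{1}{10736} + 22344\right) - 9603 = \left(\frac{13911}{5368} + 22344\right) - 9603 = \frac{119956503}{5368} - 9603 = \frac{68407599}{5368}$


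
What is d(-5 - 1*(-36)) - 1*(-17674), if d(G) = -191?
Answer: 17483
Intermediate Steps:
d(-5 - 1*(-36)) - 1*(-17674) = -191 - 1*(-17674) = -191 + 17674 = 17483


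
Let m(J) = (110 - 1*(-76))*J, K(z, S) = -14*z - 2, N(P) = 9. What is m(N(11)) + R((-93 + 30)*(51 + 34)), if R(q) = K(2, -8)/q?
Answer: 597620/357 ≈ 1674.0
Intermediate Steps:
K(z, S) = -2 - 14*z
m(J) = 186*J (m(J) = (110 + 76)*J = 186*J)
R(q) = -30/q (R(q) = (-2 - 14*2)/q = (-2 - 28)/q = -30/q)
m(N(11)) + R((-93 + 30)*(51 + 34)) = 186*9 - 30*1/((-93 + 30)*(51 + 34)) = 1674 - 30/((-63*85)) = 1674 - 30/(-5355) = 1674 - 30*(-1/5355) = 1674 + 2/357 = 597620/357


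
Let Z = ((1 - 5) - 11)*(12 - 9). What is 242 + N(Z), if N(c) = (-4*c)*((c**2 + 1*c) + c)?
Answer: 348542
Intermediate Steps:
Z = -45 (Z = (-4 - 11)*3 = -15*3 = -45)
N(c) = -4*c*(c**2 + 2*c) (N(c) = (-4*c)*((c**2 + c) + c) = (-4*c)*((c + c**2) + c) = (-4*c)*(c**2 + 2*c) = -4*c*(c**2 + 2*c))
242 + N(Z) = 242 + 4*(-45)**2*(-2 - 1*(-45)) = 242 + 4*2025*(-2 + 45) = 242 + 4*2025*43 = 242 + 348300 = 348542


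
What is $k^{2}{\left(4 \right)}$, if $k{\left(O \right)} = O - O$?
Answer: $0$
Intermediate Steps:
$k{\left(O \right)} = 0$
$k^{2}{\left(4 \right)} = 0^{2} = 0$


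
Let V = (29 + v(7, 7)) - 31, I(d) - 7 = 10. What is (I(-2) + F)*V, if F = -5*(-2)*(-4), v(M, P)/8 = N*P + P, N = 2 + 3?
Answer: -7682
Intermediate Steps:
N = 5
I(d) = 17 (I(d) = 7 + 10 = 17)
v(M, P) = 48*P (v(M, P) = 8*(5*P + P) = 8*(6*P) = 48*P)
F = -40 (F = 10*(-4) = -40)
V = 334 (V = (29 + 48*7) - 31 = (29 + 336) - 31 = 365 - 31 = 334)
(I(-2) + F)*V = (17 - 40)*334 = -23*334 = -7682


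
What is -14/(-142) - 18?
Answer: -1271/71 ≈ -17.901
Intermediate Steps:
-14/(-142) - 18 = -1/142*(-14) - 18 = 7/71 - 18 = -1271/71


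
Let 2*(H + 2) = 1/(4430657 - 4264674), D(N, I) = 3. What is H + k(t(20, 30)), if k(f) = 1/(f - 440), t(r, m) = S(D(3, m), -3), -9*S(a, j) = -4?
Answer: -1314749365/656628748 ≈ -2.0023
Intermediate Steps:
S(a, j) = 4/9 (S(a, j) = -1/9*(-4) = 4/9)
t(r, m) = 4/9
k(f) = 1/(-440 + f)
H = -663931/331966 (H = -2 + 1/(2*(4430657 - 4264674)) = -2 + (1/2)/165983 = -2 + (1/2)*(1/165983) = -2 + 1/331966 = -663931/331966 ≈ -2.0000)
H + k(t(20, 30)) = -663931/331966 + 1/(-440 + 4/9) = -663931/331966 + 1/(-3956/9) = -663931/331966 - 9/3956 = -1314749365/656628748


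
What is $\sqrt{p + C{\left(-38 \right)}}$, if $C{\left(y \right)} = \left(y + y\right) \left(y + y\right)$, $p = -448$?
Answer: $12 \sqrt{37} \approx 72.993$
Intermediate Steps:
$C{\left(y \right)} = 4 y^{2}$ ($C{\left(y \right)} = 2 y 2 y = 4 y^{2}$)
$\sqrt{p + C{\left(-38 \right)}} = \sqrt{-448 + 4 \left(-38\right)^{2}} = \sqrt{-448 + 4 \cdot 1444} = \sqrt{-448 + 5776} = \sqrt{5328} = 12 \sqrt{37}$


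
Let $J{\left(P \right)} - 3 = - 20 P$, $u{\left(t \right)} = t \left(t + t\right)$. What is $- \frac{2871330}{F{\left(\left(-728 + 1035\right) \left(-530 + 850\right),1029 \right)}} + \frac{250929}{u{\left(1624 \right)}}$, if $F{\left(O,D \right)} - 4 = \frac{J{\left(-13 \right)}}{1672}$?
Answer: $- \frac{24609683163829}{35631488} \approx -6.9067 \cdot 10^{5}$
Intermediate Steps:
$u{\left(t \right)} = 2 t^{2}$ ($u{\left(t \right)} = t 2 t = 2 t^{2}$)
$J{\left(P \right)} = 3 - 20 P$
$F{\left(O,D \right)} = \frac{6951}{1672}$ ($F{\left(O,D \right)} = 4 + \frac{3 - -260}{1672} = 4 + \left(3 + 260\right) \frac{1}{1672} = 4 + 263 \cdot \frac{1}{1672} = 4 + \frac{263}{1672} = \frac{6951}{1672}$)
$- \frac{2871330}{F{\left(\left(-728 + 1035\right) \left(-530 + 850\right),1029 \right)}} + \frac{250929}{u{\left(1624 \right)}} = - \frac{2871330}{\frac{6951}{1672}} + \frac{250929}{2 \cdot 1624^{2}} = \left(-2871330\right) \frac{1672}{6951} + \frac{250929}{2 \cdot 2637376} = - \frac{228612560}{331} + \frac{250929}{5274752} = - \frac{228612560}{331} + 250929 \cdot \frac{1}{5274752} = - \frac{228612560}{331} + \frac{5121}{107648} = - \frac{24609683163829}{35631488}$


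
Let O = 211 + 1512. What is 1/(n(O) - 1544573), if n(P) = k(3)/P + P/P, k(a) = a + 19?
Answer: -1723/2661297534 ≈ -6.4743e-7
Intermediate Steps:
k(a) = 19 + a
O = 1723
n(P) = 1 + 22/P (n(P) = (19 + 3)/P + P/P = 22/P + 1 = 1 + 22/P)
1/(n(O) - 1544573) = 1/((22 + 1723)/1723 - 1544573) = 1/((1/1723)*1745 - 1544573) = 1/(1745/1723 - 1544573) = 1/(-2661297534/1723) = -1723/2661297534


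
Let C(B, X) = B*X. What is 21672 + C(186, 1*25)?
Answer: 26322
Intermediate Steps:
21672 + C(186, 1*25) = 21672 + 186*(1*25) = 21672 + 186*25 = 21672 + 4650 = 26322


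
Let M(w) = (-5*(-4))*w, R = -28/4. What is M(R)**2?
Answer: 19600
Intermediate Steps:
R = -7 (R = -28*1/4 = -7)
M(w) = 20*w
M(R)**2 = (20*(-7))**2 = (-140)**2 = 19600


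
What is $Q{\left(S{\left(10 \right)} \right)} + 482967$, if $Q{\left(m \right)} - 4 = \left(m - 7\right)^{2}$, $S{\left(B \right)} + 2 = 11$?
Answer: $482975$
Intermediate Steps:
$S{\left(B \right)} = 9$ ($S{\left(B \right)} = -2 + 11 = 9$)
$Q{\left(m \right)} = 4 + \left(-7 + m\right)^{2}$ ($Q{\left(m \right)} = 4 + \left(m - 7\right)^{2} = 4 + \left(-7 + m\right)^{2}$)
$Q{\left(S{\left(10 \right)} \right)} + 482967 = \left(4 + \left(-7 + 9\right)^{2}\right) + 482967 = \left(4 + 2^{2}\right) + 482967 = \left(4 + 4\right) + 482967 = 8 + 482967 = 482975$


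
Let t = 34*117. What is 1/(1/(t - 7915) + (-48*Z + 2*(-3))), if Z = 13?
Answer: -3937/2480311 ≈ -0.0015873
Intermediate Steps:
t = 3978
1/(1/(t - 7915) + (-48*Z + 2*(-3))) = 1/(1/(3978 - 7915) + (-48*13 + 2*(-3))) = 1/(1/(-3937) + (-624 - 6)) = 1/(-1/3937 - 630) = 1/(-2480311/3937) = -3937/2480311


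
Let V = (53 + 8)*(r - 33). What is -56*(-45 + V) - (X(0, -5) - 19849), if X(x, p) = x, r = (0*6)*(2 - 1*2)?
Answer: 135097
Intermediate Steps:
r = 0 (r = 0*(2 - 2) = 0*0 = 0)
V = -2013 (V = (53 + 8)*(0 - 33) = 61*(-33) = -2013)
-56*(-45 + V) - (X(0, -5) - 19849) = -56*(-45 - 2013) - (0 - 19849) = -56*(-2058) - 1*(-19849) = 115248 + 19849 = 135097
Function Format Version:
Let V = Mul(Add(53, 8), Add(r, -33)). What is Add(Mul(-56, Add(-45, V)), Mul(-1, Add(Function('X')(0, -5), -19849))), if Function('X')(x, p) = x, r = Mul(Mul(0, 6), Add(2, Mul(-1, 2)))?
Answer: 135097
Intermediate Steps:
r = 0 (r = Mul(0, Add(2, -2)) = Mul(0, 0) = 0)
V = -2013 (V = Mul(Add(53, 8), Add(0, -33)) = Mul(61, -33) = -2013)
Add(Mul(-56, Add(-45, V)), Mul(-1, Add(Function('X')(0, -5), -19849))) = Add(Mul(-56, Add(-45, -2013)), Mul(-1, Add(0, -19849))) = Add(Mul(-56, -2058), Mul(-1, -19849)) = Add(115248, 19849) = 135097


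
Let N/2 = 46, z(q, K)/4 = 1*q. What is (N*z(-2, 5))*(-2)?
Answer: 1472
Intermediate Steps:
z(q, K) = 4*q (z(q, K) = 4*(1*q) = 4*q)
N = 92 (N = 2*46 = 92)
(N*z(-2, 5))*(-2) = (92*(4*(-2)))*(-2) = (92*(-8))*(-2) = -736*(-2) = 1472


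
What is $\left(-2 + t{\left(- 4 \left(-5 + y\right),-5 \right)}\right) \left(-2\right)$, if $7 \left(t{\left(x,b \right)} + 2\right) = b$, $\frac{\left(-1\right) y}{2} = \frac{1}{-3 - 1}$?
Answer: $\frac{66}{7} \approx 9.4286$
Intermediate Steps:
$y = \frac{1}{2}$ ($y = - \frac{2}{-3 - 1} = - \frac{2}{-4} = \left(-2\right) \left(- \frac{1}{4}\right) = \frac{1}{2} \approx 0.5$)
$t{\left(x,b \right)} = -2 + \frac{b}{7}$
$\left(-2 + t{\left(- 4 \left(-5 + y\right),-5 \right)}\right) \left(-2\right) = \left(-2 + \left(-2 + \frac{1}{7} \left(-5\right)\right)\right) \left(-2\right) = \left(-2 - \frac{19}{7}\right) \left(-2\right) = \left(- \frac{33}{7}\right) \left(-2\right) = \frac{66}{7}$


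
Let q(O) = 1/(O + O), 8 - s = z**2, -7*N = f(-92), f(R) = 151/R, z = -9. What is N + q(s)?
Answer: 10701/47012 ≈ 0.22762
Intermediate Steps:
N = 151/644 (N = -151/(7*(-92)) = -151*(-1)/(7*92) = -1/7*(-151/92) = 151/644 ≈ 0.23447)
s = -73 (s = 8 - 1*(-9)**2 = 8 - 1*81 = 8 - 81 = -73)
q(O) = 1/(2*O)
N + q(s) = 151/644 + (1/2)/(-73) = 151/644 + (1/2)*(-1/73) = 151/644 - 1/146 = 10701/47012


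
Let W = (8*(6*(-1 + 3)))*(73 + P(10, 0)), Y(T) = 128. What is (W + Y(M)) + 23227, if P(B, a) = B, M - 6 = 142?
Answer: 31323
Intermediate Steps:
M = 148 (M = 6 + 142 = 148)
W = 7968 (W = (8*(6*(-1 + 3)))*(73 + 10) = (8*(6*2))*83 = (8*12)*83 = 96*83 = 7968)
(W + Y(M)) + 23227 = (7968 + 128) + 23227 = 8096 + 23227 = 31323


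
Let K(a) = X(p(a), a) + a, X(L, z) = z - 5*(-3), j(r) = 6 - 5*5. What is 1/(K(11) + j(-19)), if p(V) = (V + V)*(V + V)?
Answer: 1/18 ≈ 0.055556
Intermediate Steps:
p(V) = 4*V² (p(V) = (2*V)*(2*V) = 4*V²)
j(r) = -19 (j(r) = 6 - 25 = -19)
X(L, z) = 15 + z (X(L, z) = z + 15 = 15 + z)
K(a) = 15 + 2*a (K(a) = (15 + a) + a = 15 + 2*a)
1/(K(11) + j(-19)) = 1/((15 + 2*11) - 19) = 1/((15 + 22) - 19) = 1/(37 - 19) = 1/18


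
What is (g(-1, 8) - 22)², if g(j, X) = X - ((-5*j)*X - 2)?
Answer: 2704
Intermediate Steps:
g(j, X) = 2 + X + 5*X*j (g(j, X) = X - (-5*X*j - 2) = X - (-2 - 5*X*j) = X + (2 + 5*X*j) = 2 + X + 5*X*j)
(g(-1, 8) - 22)² = ((2 + 8 + 5*8*(-1)) - 22)² = ((2 + 8 - 40) - 22)² = (-30 - 22)² = (-52)² = 2704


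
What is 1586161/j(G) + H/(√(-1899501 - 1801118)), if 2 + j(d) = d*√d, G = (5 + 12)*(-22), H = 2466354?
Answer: (-4932708*√3700619 + 5869777533659*I - 922416396*I*√1384031506)/(7401238*(-I + 187*√374)) ≈ -0.06064 - 1062.8*I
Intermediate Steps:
G = -374 (G = 17*(-22) = -374)
j(d) = -2 + d^(3/2) (j(d) = -2 + d*√d = -2 + d^(3/2))
1586161/j(G) + H/(√(-1899501 - 1801118)) = 1586161/(-2 + (-374)^(3/2)) + 2466354/(√(-1899501 - 1801118)) = 1586161/(-2 - 374*I*√374) + 2466354/(√(-3700619)) = 1586161/(-2 - 374*I*√374) + 2466354/((I*√3700619)) = 1586161/(-2 - 374*I*√374) + 2466354*(-I*√3700619/3700619) = 1586161/(-2 - 374*I*√374) - 2466354*I*√3700619/3700619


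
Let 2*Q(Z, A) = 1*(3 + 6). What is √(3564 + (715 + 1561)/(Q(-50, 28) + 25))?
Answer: 2*√3168713/59 ≈ 60.342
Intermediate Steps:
Q(Z, A) = 9/2 (Q(Z, A) = (1*(3 + 6))/2 = (1*9)/2 = (½)*9 = 9/2)
√(3564 + (715 + 1561)/(Q(-50, 28) + 25)) = √(3564 + (715 + 1561)/(9/2 + 25)) = √(3564 + 2276/(59/2)) = √(3564 + 2276*(2/59)) = √(3564 + 4552/59) = √(214828/59) = 2*√3168713/59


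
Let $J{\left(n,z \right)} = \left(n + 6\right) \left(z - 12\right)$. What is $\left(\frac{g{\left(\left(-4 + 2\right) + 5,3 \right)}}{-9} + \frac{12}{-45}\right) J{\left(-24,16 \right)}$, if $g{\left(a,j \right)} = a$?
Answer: $\frac{216}{5} \approx 43.2$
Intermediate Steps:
$J{\left(n,z \right)} = \left(-12 + z\right) \left(6 + n\right)$ ($J{\left(n,z \right)} = \left(6 + n\right) \left(-12 + z\right) = \left(-12 + z\right) \left(6 + n\right)$)
$\left(\frac{g{\left(\left(-4 + 2\right) + 5,3 \right)}}{-9} + \frac{12}{-45}\right) J{\left(-24,16 \right)} = \left(\frac{\left(-4 + 2\right) + 5}{-9} + \frac{12}{-45}\right) \left(-72 - -288 + 6 \cdot 16 - 384\right) = \left(\left(-2 + 5\right) \left(- \frac{1}{9}\right) + 12 \left(- \frac{1}{45}\right)\right) \left(-72 + 288 + 96 - 384\right) = \left(3 \left(- \frac{1}{9}\right) - \frac{4}{15}\right) \left(-72\right) = \left(- \frac{1}{3} - \frac{4}{15}\right) \left(-72\right) = \left(- \frac{3}{5}\right) \left(-72\right) = \frac{216}{5}$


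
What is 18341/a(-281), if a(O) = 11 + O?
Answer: -18341/270 ≈ -67.930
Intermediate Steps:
18341/a(-281) = 18341/(11 - 281) = 18341/(-270) = 18341*(-1/270) = -18341/270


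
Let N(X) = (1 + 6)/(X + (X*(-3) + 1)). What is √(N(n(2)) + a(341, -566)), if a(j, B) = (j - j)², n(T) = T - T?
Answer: √7 ≈ 2.6458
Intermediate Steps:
n(T) = 0
a(j, B) = 0 (a(j, B) = 0² = 0)
N(X) = 7/(1 - 2*X) (N(X) = 7/(X + (-3*X + 1)) = 7/(X + (1 - 3*X)) = 7/(1 - 2*X))
√(N(n(2)) + a(341, -566)) = √(-7/(-1 + 2*0) + 0) = √(-7/(-1 + 0) + 0) = √(-7/(-1) + 0) = √(-7*(-1) + 0) = √(7 + 0) = √7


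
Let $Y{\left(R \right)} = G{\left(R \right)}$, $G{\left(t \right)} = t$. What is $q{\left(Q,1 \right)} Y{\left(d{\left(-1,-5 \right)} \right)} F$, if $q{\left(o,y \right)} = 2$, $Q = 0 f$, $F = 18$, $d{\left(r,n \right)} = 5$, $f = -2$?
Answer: $180$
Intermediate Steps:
$Y{\left(R \right)} = R$
$Q = 0$ ($Q = 0 \left(-2\right) = 0$)
$q{\left(Q,1 \right)} Y{\left(d{\left(-1,-5 \right)} \right)} F = 2 \cdot 5 \cdot 18 = 10 \cdot 18 = 180$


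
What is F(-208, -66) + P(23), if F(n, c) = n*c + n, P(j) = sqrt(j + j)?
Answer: 13520 + sqrt(46) ≈ 13527.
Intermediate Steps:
P(j) = sqrt(2)*sqrt(j) (P(j) = sqrt(2*j) = sqrt(2)*sqrt(j))
F(n, c) = n + c*n (F(n, c) = c*n + n = n + c*n)
F(-208, -66) + P(23) = -208*(1 - 66) + sqrt(2)*sqrt(23) = -208*(-65) + sqrt(46) = 13520 + sqrt(46)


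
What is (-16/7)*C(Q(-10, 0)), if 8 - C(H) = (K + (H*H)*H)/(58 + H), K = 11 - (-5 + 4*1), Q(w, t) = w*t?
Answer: -3616/203 ≈ -17.813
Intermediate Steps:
Q(w, t) = t*w
K = 12 (K = 11 - (-5 + 4) = 11 - 1*(-1) = 11 + 1 = 12)
C(H) = 8 - (12 + H³)/(58 + H) (C(H) = 8 - (12 + (H*H)*H)/(58 + H) = 8 - (12 + H²*H)/(58 + H) = 8 - (12 + H³)/(58 + H))
(-16/7)*C(Q(-10, 0)) = (-16/7)*((452 - (0*(-10))³ + 8*(0*(-10)))/(58 + 0*(-10))) = (-16*⅐)*((452 - 1*0³ + 8*0)/(58 + 0)) = -16*(452 - 1*0 + 0)/(7*58) = -8*(452 + 0 + 0)/203 = -8*452/203 = -16/7*226/29 = -3616/203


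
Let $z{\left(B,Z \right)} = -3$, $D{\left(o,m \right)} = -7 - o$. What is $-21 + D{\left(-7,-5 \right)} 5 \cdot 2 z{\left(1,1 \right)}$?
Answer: $-21$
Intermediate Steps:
$-21 + D{\left(-7,-5 \right)} 5 \cdot 2 z{\left(1,1 \right)} = -21 + \left(-7 - -7\right) 5 \cdot 2 \left(-3\right) = -21 + \left(-7 + 7\right) 10 \left(-3\right) = -21 + 0 \left(-30\right) = -21 + 0 = -21$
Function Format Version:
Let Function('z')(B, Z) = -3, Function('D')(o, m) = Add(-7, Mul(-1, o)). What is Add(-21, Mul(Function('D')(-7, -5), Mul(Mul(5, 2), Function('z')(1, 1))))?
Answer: -21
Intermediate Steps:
Add(-21, Mul(Function('D')(-7, -5), Mul(Mul(5, 2), Function('z')(1, 1)))) = Add(-21, Mul(Add(-7, Mul(-1, -7)), Mul(Mul(5, 2), -3))) = Add(-21, Mul(Add(-7, 7), Mul(10, -3))) = Add(-21, Mul(0, -30)) = Add(-21, 0) = -21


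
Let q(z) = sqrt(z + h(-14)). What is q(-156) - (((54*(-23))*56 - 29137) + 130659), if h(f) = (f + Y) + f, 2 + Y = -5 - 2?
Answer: -31970 + I*sqrt(193) ≈ -31970.0 + 13.892*I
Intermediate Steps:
Y = -9 (Y = -2 + (-5 - 2) = -2 - 7 = -9)
h(f) = -9 + 2*f (h(f) = (f - 9) + f = (-9 + f) + f = -9 + 2*f)
q(z) = sqrt(-37 + z) (q(z) = sqrt(z + (-9 + 2*(-14))) = sqrt(z + (-9 - 28)) = sqrt(z - 37) = sqrt(-37 + z))
q(-156) - (((54*(-23))*56 - 29137) + 130659) = sqrt(-37 - 156) - (((54*(-23))*56 - 29137) + 130659) = sqrt(-193) - ((-1242*56 - 29137) + 130659) = I*sqrt(193) - ((-69552 - 29137) + 130659) = I*sqrt(193) - (-98689 + 130659) = I*sqrt(193) - 1*31970 = I*sqrt(193) - 31970 = -31970 + I*sqrt(193)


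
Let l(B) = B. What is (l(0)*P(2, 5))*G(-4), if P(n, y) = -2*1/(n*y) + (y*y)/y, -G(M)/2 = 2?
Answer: 0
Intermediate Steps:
G(M) = -4 (G(M) = -2*2 = -4)
P(n, y) = y - 2/(n*y) (P(n, y) = -2/(n*y) + y²/y = -2/(n*y) + y = y - 2/(n*y))
(l(0)*P(2, 5))*G(-4) = (0*(5 - 2/(2*5)))*(-4) = (0*(5 - 2*½*⅕))*(-4) = (0*(5 - ⅕))*(-4) = (0*(24/5))*(-4) = 0*(-4) = 0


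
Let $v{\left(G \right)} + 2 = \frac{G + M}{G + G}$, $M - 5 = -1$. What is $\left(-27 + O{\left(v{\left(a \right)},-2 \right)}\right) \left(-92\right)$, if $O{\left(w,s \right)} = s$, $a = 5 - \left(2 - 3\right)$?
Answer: $2668$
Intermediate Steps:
$M = 4$ ($M = 5 - 1 = 4$)
$a = 6$ ($a = 5 - \left(2 - 3\right) = 5 - -1 = 5 + 1 = 6$)
$v{\left(G \right)} = -2 + \frac{4 + G}{2 G}$ ($v{\left(G \right)} = -2 + \frac{G + 4}{G + G} = -2 + \frac{4 + G}{2 G}$)
$\left(-27 + O{\left(v{\left(a \right)},-2 \right)}\right) \left(-92\right) = \left(-27 - 2\right) \left(-92\right) = \left(-29\right) \left(-92\right) = 2668$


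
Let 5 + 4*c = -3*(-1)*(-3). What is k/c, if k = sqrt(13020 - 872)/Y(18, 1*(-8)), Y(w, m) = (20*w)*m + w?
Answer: 2*sqrt(3037)/10017 ≈ 0.011003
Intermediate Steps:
Y(w, m) = w + 20*m*w (Y(w, m) = 20*m*w + w = w + 20*m*w)
c = -7/2 (c = -5/4 + (-3*(-1)*(-3))/4 = -5/4 + (3*(-3))/4 = -5/4 + (1/4)*(-9) = -5/4 - 9/4 = -7/2 ≈ -3.5000)
k = -sqrt(3037)/1431 (k = sqrt(13020 - 872)/((18*(1 + 20*(1*(-8))))) = sqrt(12148)/((18*(1 + 20*(-8)))) = (2*sqrt(3037))/((18*(1 - 160))) = (2*sqrt(3037))/((18*(-159))) = (2*sqrt(3037))/(-2862) = (2*sqrt(3037))*(-1/2862) = -sqrt(3037)/1431 ≈ -0.038511)
k/c = (-sqrt(3037)/1431)/(-7/2) = -(-2)*sqrt(3037)/10017 = 2*sqrt(3037)/10017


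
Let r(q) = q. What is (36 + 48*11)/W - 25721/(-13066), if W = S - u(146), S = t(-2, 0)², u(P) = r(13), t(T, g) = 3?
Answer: -1816585/13066 ≈ -139.03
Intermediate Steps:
u(P) = 13
S = 9 (S = 3² = 9)
W = -4 (W = 9 - 1*13 = 9 - 13 = -4)
(36 + 48*11)/W - 25721/(-13066) = (36 + 48*11)/(-4) - 25721/(-13066) = (36 + 528)*(-¼) - 25721*(-1/13066) = 564*(-¼) + 25721/13066 = -141 + 25721/13066 = -1816585/13066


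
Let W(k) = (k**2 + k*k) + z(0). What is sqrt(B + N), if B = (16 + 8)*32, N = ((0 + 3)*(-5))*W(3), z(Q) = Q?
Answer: sqrt(498) ≈ 22.316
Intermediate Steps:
W(k) = 2*k**2 (W(k) = (k**2 + k*k) + 0 = (k**2 + k**2) + 0 = 2*k**2 + 0 = 2*k**2)
N = -270 (N = ((0 + 3)*(-5))*(2*3**2) = (3*(-5))*(2*9) = -15*18 = -270)
B = 768 (B = 24*32 = 768)
sqrt(B + N) = sqrt(768 - 270) = sqrt(498)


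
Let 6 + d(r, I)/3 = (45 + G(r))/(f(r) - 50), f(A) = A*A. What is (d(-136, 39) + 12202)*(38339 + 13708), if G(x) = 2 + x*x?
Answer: 11700253715571/18446 ≈ 6.3430e+8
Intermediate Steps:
f(A) = A²
G(x) = 2 + x²
d(r, I) = -18 + 3*(47 + r²)/(-50 + r²) (d(r, I) = -18 + 3*((45 + (2 + r²))/(r² - 50)) = -18 + 3*((47 + r²)/(-50 + r²)) = -18 + 3*(47 + r²)/(-50 + r²))
(d(-136, 39) + 12202)*(38339 + 13708) = (3*(347 - 5*(-136)²)/(-50 + (-136)²) + 12202)*(38339 + 13708) = (3*(347 - 5*18496)/(-50 + 18496) + 12202)*52047 = (3*(347 - 92480)/18446 + 12202)*52047 = (3*(1/18446)*(-92133) + 12202)*52047 = (-276399/18446 + 12202)*52047 = (224801693/18446)*52047 = 11700253715571/18446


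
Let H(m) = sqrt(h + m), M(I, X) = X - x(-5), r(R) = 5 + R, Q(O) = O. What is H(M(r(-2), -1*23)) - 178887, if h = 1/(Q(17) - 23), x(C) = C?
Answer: -178887 + I*sqrt(654)/6 ≈ -1.7889e+5 + 4.2622*I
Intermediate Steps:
h = -1/6 (h = 1/(17 - 23) = 1/(-6) = -1/6 ≈ -0.16667)
M(I, X) = 5 + X (M(I, X) = X - 1*(-5) = X + 5 = 5 + X)
H(m) = sqrt(-1/6 + m)
H(M(r(-2), -1*23)) - 178887 = sqrt(-6 + 36*(5 - 1*23))/6 - 178887 = sqrt(-6 + 36*(5 - 23))/6 - 178887 = sqrt(-6 + 36*(-18))/6 - 178887 = sqrt(-6 - 648)/6 - 178887 = sqrt(-654)/6 - 178887 = (I*sqrt(654))/6 - 178887 = I*sqrt(654)/6 - 178887 = -178887 + I*sqrt(654)/6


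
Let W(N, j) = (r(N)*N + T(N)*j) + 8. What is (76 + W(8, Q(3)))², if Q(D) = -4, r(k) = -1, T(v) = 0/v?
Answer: 5776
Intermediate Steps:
T(v) = 0
W(N, j) = 8 - N (W(N, j) = (-N + 0*j) + 8 = (-N + 0) + 8 = -N + 8 = 8 - N)
(76 + W(8, Q(3)))² = (76 + (8 - 1*8))² = (76 + (8 - 8))² = (76 + 0)² = 76² = 5776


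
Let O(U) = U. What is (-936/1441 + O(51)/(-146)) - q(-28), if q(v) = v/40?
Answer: -157192/525965 ≈ -0.29886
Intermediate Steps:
q(v) = v/40 (q(v) = v*(1/40) = v/40)
(-936/1441 + O(51)/(-146)) - q(-28) = (-936/1441 + 51/(-146)) - (-28)/40 = (-936*1/1441 + 51*(-1/146)) - 1*(-7/10) = (-936/1441 - 51/146) + 7/10 = -210147/210386 + 7/10 = -157192/525965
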